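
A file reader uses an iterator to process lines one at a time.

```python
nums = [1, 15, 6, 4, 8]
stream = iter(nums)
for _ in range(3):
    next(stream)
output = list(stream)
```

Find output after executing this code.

Step 1: Create iterator over [1, 15, 6, 4, 8].
Step 2: Advance 3 positions (consuming [1, 15, 6]).
Step 3: list() collects remaining elements: [4, 8].
Therefore output = [4, 8].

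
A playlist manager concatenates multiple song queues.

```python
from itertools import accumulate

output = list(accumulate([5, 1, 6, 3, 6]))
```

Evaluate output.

Step 1: accumulate computes running sums:
  + 5 = 5
  + 1 = 6
  + 6 = 12
  + 3 = 15
  + 6 = 21
Therefore output = [5, 6, 12, 15, 21].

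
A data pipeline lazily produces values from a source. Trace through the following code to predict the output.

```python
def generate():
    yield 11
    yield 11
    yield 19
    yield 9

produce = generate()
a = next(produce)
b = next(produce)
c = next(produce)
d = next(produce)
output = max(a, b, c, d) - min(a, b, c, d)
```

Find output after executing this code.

Step 1: Create generator and consume all values:
  a = next(produce) = 11
  b = next(produce) = 11
  c = next(produce) = 19
  d = next(produce) = 9
Step 2: max = 19, min = 9, output = 19 - 9 = 10.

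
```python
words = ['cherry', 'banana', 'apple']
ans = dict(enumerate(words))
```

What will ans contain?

Step 1: enumerate pairs indices with words:
  0 -> 'cherry'
  1 -> 'banana'
  2 -> 'apple'
Therefore ans = {0: 'cherry', 1: 'banana', 2: 'apple'}.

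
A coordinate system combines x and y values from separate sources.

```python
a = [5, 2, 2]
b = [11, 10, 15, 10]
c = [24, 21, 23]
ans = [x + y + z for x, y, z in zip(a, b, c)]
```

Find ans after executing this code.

Step 1: zip three lists (truncates to shortest, len=3):
  5 + 11 + 24 = 40
  2 + 10 + 21 = 33
  2 + 15 + 23 = 40
Therefore ans = [40, 33, 40].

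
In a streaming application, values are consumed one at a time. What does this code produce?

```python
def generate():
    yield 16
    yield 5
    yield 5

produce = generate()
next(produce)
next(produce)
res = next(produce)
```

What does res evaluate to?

Step 1: generate() creates a generator.
Step 2: next(produce) yields 16 (consumed and discarded).
Step 3: next(produce) yields 5 (consumed and discarded).
Step 4: next(produce) yields 5, assigned to res.
Therefore res = 5.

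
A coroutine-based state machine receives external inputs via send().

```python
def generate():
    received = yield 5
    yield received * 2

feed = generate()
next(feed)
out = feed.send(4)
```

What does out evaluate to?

Step 1: next(feed) advances to first yield, producing 5.
Step 2: send(4) resumes, received = 4.
Step 3: yield received * 2 = 4 * 2 = 8.
Therefore out = 8.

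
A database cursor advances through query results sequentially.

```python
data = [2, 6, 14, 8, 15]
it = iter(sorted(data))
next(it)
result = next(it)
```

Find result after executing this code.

Step 1: sorted([2, 6, 14, 8, 15]) = [2, 6, 8, 14, 15].
Step 2: Create iterator and skip 1 elements.
Step 3: next() returns 6.
Therefore result = 6.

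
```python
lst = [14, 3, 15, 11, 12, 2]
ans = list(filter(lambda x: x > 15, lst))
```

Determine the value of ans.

Step 1: Filter elements > 15:
  14: removed
  3: removed
  15: removed
  11: removed
  12: removed
  2: removed
Therefore ans = [].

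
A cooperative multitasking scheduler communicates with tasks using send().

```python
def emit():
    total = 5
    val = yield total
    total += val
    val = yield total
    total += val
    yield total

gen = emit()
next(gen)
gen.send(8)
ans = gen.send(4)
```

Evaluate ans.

Step 1: next() -> yield total=5.
Step 2: send(8) -> val=8, total = 5+8 = 13, yield 13.
Step 3: send(4) -> val=4, total = 13+4 = 17, yield 17.
Therefore ans = 17.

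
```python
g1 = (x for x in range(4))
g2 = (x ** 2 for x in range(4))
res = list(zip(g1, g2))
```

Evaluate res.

Step 1: g1 produces [0, 1, 2, 3].
Step 2: g2 produces [0, 1, 4, 9].
Step 3: zip pairs them: [(0, 0), (1, 1), (2, 4), (3, 9)].
Therefore res = [(0, 0), (1, 1), (2, 4), (3, 9)].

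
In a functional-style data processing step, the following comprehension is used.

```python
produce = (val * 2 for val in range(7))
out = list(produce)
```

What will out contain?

Step 1: For each val in range(7), compute val*2:
  val=0: 0*2 = 0
  val=1: 1*2 = 2
  val=2: 2*2 = 4
  val=3: 3*2 = 6
  val=4: 4*2 = 8
  val=5: 5*2 = 10
  val=6: 6*2 = 12
Therefore out = [0, 2, 4, 6, 8, 10, 12].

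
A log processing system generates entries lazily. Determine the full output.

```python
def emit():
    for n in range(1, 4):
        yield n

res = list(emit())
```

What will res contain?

Step 1: The generator yields each value from range(1, 4).
Step 2: list() consumes all yields: [1, 2, 3].
Therefore res = [1, 2, 3].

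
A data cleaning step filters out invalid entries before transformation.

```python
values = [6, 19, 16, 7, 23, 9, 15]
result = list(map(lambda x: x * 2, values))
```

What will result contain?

Step 1: Apply lambda x: x * 2 to each element:
  6 -> 12
  19 -> 38
  16 -> 32
  7 -> 14
  23 -> 46
  9 -> 18
  15 -> 30
Therefore result = [12, 38, 32, 14, 46, 18, 30].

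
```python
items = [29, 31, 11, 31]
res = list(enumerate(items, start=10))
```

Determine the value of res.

Step 1: enumerate with start=10:
  (10, 29)
  (11, 31)
  (12, 11)
  (13, 31)
Therefore res = [(10, 29), (11, 31), (12, 11), (13, 31)].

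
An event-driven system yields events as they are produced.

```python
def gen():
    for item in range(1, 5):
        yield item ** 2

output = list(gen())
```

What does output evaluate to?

Step 1: For each item in range(1, 5), yield item**2:
  item=1: yield 1**2 = 1
  item=2: yield 2**2 = 4
  item=3: yield 3**2 = 9
  item=4: yield 4**2 = 16
Therefore output = [1, 4, 9, 16].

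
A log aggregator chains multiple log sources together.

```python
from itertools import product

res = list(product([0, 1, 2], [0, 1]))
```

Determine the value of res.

Step 1: product([0, 1, 2], [0, 1]) gives all pairs:
  (0, 0)
  (0, 1)
  (1, 0)
  (1, 1)
  (2, 0)
  (2, 1)
Therefore res = [(0, 0), (0, 1), (1, 0), (1, 1), (2, 0), (2, 1)].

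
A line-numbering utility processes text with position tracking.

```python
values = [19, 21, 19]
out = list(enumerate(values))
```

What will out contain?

Step 1: enumerate pairs each element with its index:
  (0, 19)
  (1, 21)
  (2, 19)
Therefore out = [(0, 19), (1, 21), (2, 19)].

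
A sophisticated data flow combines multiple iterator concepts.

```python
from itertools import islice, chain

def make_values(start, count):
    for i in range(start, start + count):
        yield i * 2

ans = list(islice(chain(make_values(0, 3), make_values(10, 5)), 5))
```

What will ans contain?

Step 1: make_values(0, 3) yields [0, 2, 4].
Step 2: make_values(10, 5) yields [20, 22, 24, 26, 28].
Step 3: chain concatenates: [0, 2, 4, 20, 22, 24, 26, 28].
Step 4: islice takes first 5: [0, 2, 4, 20, 22].
Therefore ans = [0, 2, 4, 20, 22].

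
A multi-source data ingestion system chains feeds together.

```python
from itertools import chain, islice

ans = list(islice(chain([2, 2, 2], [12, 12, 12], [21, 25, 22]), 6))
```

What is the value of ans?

Step 1: chain([2, 2, 2], [12, 12, 12], [21, 25, 22]) = [2, 2, 2, 12, 12, 12, 21, 25, 22].
Step 2: islice takes first 6 elements: [2, 2, 2, 12, 12, 12].
Therefore ans = [2, 2, 2, 12, 12, 12].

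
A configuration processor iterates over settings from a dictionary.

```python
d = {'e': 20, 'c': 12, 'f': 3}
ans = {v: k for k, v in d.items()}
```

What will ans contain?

Step 1: Invert dict (swap keys and values):
  'e': 20 -> 20: 'e'
  'c': 12 -> 12: 'c'
  'f': 3 -> 3: 'f'
Therefore ans = {20: 'e', 12: 'c', 3: 'f'}.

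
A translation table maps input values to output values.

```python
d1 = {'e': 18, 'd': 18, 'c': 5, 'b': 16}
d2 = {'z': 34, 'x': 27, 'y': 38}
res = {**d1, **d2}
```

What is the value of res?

Step 1: Merge d1 and d2 (d2 values override on key conflicts).
Step 2: d1 has keys ['e', 'd', 'c', 'b'], d2 has keys ['z', 'x', 'y'].
Therefore res = {'e': 18, 'd': 18, 'c': 5, 'b': 16, 'z': 34, 'x': 27, 'y': 38}.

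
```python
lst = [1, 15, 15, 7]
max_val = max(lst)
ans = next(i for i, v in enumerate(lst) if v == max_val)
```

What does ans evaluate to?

Step 1: max([1, 15, 15, 7]) = 15.
Step 2: Find first index where value == 15:
  Index 0: 1 != 15
  Index 1: 15 == 15, found!
Therefore ans = 1.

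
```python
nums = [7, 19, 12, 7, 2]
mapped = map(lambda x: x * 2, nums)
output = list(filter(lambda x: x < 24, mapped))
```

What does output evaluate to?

Step 1: Map x * 2:
  7 -> 14
  19 -> 38
  12 -> 24
  7 -> 14
  2 -> 4
Step 2: Filter for < 24:
  14: kept
  38: removed
  24: removed
  14: kept
  4: kept
Therefore output = [14, 14, 4].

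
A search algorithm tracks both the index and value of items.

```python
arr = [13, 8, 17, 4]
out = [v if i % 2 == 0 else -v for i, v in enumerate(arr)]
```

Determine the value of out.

Step 1: For each (i, v), keep v if i is even, negate if odd:
  i=0 (even): keep 13
  i=1 (odd): negate to -8
  i=2 (even): keep 17
  i=3 (odd): negate to -4
Therefore out = [13, -8, 17, -4].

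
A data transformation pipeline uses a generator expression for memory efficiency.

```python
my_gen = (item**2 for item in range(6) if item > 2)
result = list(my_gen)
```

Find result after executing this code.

Step 1: For range(6), keep item > 2, then square:
  item=0: 0 <= 2, excluded
  item=1: 1 <= 2, excluded
  item=2: 2 <= 2, excluded
  item=3: 3 > 2, yield 3**2 = 9
  item=4: 4 > 2, yield 4**2 = 16
  item=5: 5 > 2, yield 5**2 = 25
Therefore result = [9, 16, 25].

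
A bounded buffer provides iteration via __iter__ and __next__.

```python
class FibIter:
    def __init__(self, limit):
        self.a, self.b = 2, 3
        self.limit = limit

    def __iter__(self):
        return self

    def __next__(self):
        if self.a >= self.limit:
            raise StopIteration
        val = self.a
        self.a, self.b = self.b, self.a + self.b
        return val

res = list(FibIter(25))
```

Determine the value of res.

Step 1: Fibonacci-like sequence (a=2, b=3) until >= 25:
  Yield 2, then a,b = 3,5
  Yield 3, then a,b = 5,8
  Yield 5, then a,b = 8,13
  Yield 8, then a,b = 13,21
  Yield 13, then a,b = 21,34
  Yield 21, then a,b = 34,55
Step 2: 34 >= 25, stop.
Therefore res = [2, 3, 5, 8, 13, 21].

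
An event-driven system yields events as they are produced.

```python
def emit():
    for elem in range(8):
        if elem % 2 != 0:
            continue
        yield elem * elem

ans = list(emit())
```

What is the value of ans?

Step 1: Only yield elem**2 when elem is divisible by 2:
  elem=0: 0 % 2 == 0, yield 0**2 = 0
  elem=2: 2 % 2 == 0, yield 2**2 = 4
  elem=4: 4 % 2 == 0, yield 4**2 = 16
  elem=6: 6 % 2 == 0, yield 6**2 = 36
Therefore ans = [0, 4, 16, 36].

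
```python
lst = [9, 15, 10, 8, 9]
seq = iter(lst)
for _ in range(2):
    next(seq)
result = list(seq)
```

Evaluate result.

Step 1: Create iterator over [9, 15, 10, 8, 9].
Step 2: Advance 2 positions (consuming [9, 15]).
Step 3: list() collects remaining elements: [10, 8, 9].
Therefore result = [10, 8, 9].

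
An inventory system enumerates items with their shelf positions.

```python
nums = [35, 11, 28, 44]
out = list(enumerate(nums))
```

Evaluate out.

Step 1: enumerate pairs each element with its index:
  (0, 35)
  (1, 11)
  (2, 28)
  (3, 44)
Therefore out = [(0, 35), (1, 11), (2, 28), (3, 44)].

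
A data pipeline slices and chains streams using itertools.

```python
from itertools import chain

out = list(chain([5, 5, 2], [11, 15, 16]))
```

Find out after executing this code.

Step 1: chain() concatenates iterables: [5, 5, 2] + [11, 15, 16].
Therefore out = [5, 5, 2, 11, 15, 16].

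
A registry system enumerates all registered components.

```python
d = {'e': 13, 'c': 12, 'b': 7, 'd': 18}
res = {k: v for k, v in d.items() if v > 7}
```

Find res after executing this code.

Step 1: Filter items where value > 7:
  'e': 13 > 7: kept
  'c': 12 > 7: kept
  'b': 7 <= 7: removed
  'd': 18 > 7: kept
Therefore res = {'e': 13, 'c': 12, 'd': 18}.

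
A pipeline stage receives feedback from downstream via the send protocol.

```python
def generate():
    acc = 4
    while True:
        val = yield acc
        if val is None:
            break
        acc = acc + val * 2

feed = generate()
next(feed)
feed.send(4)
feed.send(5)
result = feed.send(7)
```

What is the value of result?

Step 1: next() -> yield acc=4.
Step 2: send(4) -> val=4, acc = 4 + 4*2 = 12, yield 12.
Step 3: send(5) -> val=5, acc = 12 + 5*2 = 22, yield 22.
Step 4: send(7) -> val=7, acc = 22 + 7*2 = 36, yield 36.
Therefore result = 36.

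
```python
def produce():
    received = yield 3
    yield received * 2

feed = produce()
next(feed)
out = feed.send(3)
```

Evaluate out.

Step 1: next(feed) advances to first yield, producing 3.
Step 2: send(3) resumes, received = 3.
Step 3: yield received * 2 = 3 * 2 = 6.
Therefore out = 6.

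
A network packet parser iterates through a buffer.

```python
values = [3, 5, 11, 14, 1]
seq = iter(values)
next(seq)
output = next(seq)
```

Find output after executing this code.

Step 1: Create iterator over [3, 5, 11, 14, 1].
Step 2: next() consumes 3.
Step 3: next() returns 5.
Therefore output = 5.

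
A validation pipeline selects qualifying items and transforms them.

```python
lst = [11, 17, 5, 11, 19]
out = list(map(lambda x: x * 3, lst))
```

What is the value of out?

Step 1: Apply lambda x: x * 3 to each element:
  11 -> 33
  17 -> 51
  5 -> 15
  11 -> 33
  19 -> 57
Therefore out = [33, 51, 15, 33, 57].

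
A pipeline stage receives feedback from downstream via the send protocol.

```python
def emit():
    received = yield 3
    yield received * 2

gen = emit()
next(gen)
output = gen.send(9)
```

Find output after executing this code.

Step 1: next(gen) advances to first yield, producing 3.
Step 2: send(9) resumes, received = 9.
Step 3: yield received * 2 = 9 * 2 = 18.
Therefore output = 18.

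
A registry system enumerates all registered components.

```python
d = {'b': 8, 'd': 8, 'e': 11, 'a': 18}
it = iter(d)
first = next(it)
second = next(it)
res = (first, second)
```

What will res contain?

Step 1: iter(d) iterates over keys: ['b', 'd', 'e', 'a'].
Step 2: first = next(it) = 'b', second = next(it) = 'd'.
Therefore res = ('b', 'd').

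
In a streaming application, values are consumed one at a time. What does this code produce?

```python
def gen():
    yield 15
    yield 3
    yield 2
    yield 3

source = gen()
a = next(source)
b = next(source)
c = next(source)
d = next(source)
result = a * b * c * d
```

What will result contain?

Step 1: Create generator and consume all values:
  a = next(source) = 15
  b = next(source) = 3
  c = next(source) = 2
  d = next(source) = 3
Step 2: result = 15 * 3 * 2 * 3 = 270.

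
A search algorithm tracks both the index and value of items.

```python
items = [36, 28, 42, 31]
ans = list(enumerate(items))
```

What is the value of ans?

Step 1: enumerate pairs each element with its index:
  (0, 36)
  (1, 28)
  (2, 42)
  (3, 31)
Therefore ans = [(0, 36), (1, 28), (2, 42), (3, 31)].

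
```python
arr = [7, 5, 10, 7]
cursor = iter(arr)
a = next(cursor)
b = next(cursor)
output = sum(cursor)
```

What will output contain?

Step 1: Create iterator over [7, 5, 10, 7].
Step 2: a = next() = 7, b = next() = 5.
Step 3: sum() of remaining [10, 7] = 17.
Therefore output = 17.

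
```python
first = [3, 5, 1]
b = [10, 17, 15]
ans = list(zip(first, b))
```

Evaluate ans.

Step 1: zip pairs elements at same index:
  Index 0: (3, 10)
  Index 1: (5, 17)
  Index 2: (1, 15)
Therefore ans = [(3, 10), (5, 17), (1, 15)].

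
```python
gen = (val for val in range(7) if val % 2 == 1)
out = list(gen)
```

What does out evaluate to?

Step 1: Filter range(7) keeping only odd values:
  val=0: even, excluded
  val=1: odd, included
  val=2: even, excluded
  val=3: odd, included
  val=4: even, excluded
  val=5: odd, included
  val=6: even, excluded
Therefore out = [1, 3, 5].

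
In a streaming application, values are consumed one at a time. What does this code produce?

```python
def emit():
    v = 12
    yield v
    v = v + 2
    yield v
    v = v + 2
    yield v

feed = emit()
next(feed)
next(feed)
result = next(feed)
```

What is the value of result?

Step 1: Trace through generator execution:
  Yield 1: v starts at 12, yield 12
  Yield 2: v = 12 + 2 = 14, yield 14
  Yield 3: v = 14 + 2 = 16, yield 16
Step 2: First next() gets 12, second next() gets the second value, third next() yields 16.
Therefore result = 16.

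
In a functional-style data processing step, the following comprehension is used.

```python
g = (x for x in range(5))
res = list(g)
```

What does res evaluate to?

Step 1: Generator expression iterates range(5): [0, 1, 2, 3, 4].
Step 2: list() collects all values.
Therefore res = [0, 1, 2, 3, 4].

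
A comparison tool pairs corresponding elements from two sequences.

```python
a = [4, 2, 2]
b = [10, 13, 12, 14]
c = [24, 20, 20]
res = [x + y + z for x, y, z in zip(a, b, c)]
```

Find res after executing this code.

Step 1: zip three lists (truncates to shortest, len=3):
  4 + 10 + 24 = 38
  2 + 13 + 20 = 35
  2 + 12 + 20 = 34
Therefore res = [38, 35, 34].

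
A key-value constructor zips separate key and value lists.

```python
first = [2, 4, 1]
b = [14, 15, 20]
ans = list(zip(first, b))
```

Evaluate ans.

Step 1: zip pairs elements at same index:
  Index 0: (2, 14)
  Index 1: (4, 15)
  Index 2: (1, 20)
Therefore ans = [(2, 14), (4, 15), (1, 20)].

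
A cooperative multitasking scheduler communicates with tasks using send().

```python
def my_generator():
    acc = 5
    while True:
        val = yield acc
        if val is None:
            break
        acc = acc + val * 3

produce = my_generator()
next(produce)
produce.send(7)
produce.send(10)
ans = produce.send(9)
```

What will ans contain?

Step 1: next() -> yield acc=5.
Step 2: send(7) -> val=7, acc = 5 + 7*3 = 26, yield 26.
Step 3: send(10) -> val=10, acc = 26 + 10*3 = 56, yield 56.
Step 4: send(9) -> val=9, acc = 56 + 9*3 = 83, yield 83.
Therefore ans = 83.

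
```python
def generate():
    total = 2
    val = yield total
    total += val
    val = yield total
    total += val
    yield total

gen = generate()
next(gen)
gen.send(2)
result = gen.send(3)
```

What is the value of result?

Step 1: next() -> yield total=2.
Step 2: send(2) -> val=2, total = 2+2 = 4, yield 4.
Step 3: send(3) -> val=3, total = 4+3 = 7, yield 7.
Therefore result = 7.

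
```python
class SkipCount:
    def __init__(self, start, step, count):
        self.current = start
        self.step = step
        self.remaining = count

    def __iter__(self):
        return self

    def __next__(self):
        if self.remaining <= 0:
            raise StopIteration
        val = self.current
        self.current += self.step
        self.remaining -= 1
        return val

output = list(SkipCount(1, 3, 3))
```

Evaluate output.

Step 1: SkipCount starts at 1, increments by 3, for 3 steps:
  Yield 1, then current += 3
  Yield 4, then current += 3
  Yield 7, then current += 3
Therefore output = [1, 4, 7].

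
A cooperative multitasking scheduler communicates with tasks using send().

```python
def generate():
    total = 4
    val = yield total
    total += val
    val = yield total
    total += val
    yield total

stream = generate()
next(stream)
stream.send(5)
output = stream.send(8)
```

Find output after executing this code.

Step 1: next() -> yield total=4.
Step 2: send(5) -> val=5, total = 4+5 = 9, yield 9.
Step 3: send(8) -> val=8, total = 9+8 = 17, yield 17.
Therefore output = 17.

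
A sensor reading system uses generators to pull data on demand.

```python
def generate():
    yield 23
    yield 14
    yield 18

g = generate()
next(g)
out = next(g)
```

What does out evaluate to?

Step 1: generate() creates a generator.
Step 2: next(g) yields 23 (consumed and discarded).
Step 3: next(g) yields 14, assigned to out.
Therefore out = 14.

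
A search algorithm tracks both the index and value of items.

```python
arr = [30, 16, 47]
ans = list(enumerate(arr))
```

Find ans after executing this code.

Step 1: enumerate pairs each element with its index:
  (0, 30)
  (1, 16)
  (2, 47)
Therefore ans = [(0, 30), (1, 16), (2, 47)].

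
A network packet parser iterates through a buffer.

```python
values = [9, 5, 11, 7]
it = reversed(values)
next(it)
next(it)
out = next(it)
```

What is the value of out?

Step 1: reversed([9, 5, 11, 7]) gives iterator: [7, 11, 5, 9].
Step 2: First next() = 7, second next() = 11.
Step 3: Third next() = 5.
Therefore out = 5.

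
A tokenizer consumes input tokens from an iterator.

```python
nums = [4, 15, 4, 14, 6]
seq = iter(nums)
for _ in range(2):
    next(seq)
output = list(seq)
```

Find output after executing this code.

Step 1: Create iterator over [4, 15, 4, 14, 6].
Step 2: Advance 2 positions (consuming [4, 15]).
Step 3: list() collects remaining elements: [4, 14, 6].
Therefore output = [4, 14, 6].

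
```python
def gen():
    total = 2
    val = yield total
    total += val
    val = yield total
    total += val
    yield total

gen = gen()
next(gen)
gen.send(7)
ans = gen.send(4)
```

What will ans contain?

Step 1: next() -> yield total=2.
Step 2: send(7) -> val=7, total = 2+7 = 9, yield 9.
Step 3: send(4) -> val=4, total = 9+4 = 13, yield 13.
Therefore ans = 13.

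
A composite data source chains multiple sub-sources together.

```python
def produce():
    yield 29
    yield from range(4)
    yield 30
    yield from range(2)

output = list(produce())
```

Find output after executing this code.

Step 1: Trace yields in order:
  yield 29
  yield 0
  yield 1
  yield 2
  yield 3
  yield 30
  yield 0
  yield 1
Therefore output = [29, 0, 1, 2, 3, 30, 0, 1].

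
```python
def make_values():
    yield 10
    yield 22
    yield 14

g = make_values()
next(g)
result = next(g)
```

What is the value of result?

Step 1: make_values() creates a generator.
Step 2: next(g) yields 10 (consumed and discarded).
Step 3: next(g) yields 22, assigned to result.
Therefore result = 22.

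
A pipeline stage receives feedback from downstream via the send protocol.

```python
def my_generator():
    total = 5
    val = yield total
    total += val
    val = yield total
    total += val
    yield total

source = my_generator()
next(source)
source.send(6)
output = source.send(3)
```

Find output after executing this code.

Step 1: next() -> yield total=5.
Step 2: send(6) -> val=6, total = 5+6 = 11, yield 11.
Step 3: send(3) -> val=3, total = 11+3 = 14, yield 14.
Therefore output = 14.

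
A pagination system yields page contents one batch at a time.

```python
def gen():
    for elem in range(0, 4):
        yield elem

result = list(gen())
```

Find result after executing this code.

Step 1: The generator yields each value from range(0, 4).
Step 2: list() consumes all yields: [0, 1, 2, 3].
Therefore result = [0, 1, 2, 3].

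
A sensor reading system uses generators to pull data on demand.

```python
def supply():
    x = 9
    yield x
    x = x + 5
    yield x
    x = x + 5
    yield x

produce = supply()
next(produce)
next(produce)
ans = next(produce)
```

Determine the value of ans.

Step 1: Trace through generator execution:
  Yield 1: x starts at 9, yield 9
  Yield 2: x = 9 + 5 = 14, yield 14
  Yield 3: x = 14 + 5 = 19, yield 19
Step 2: First next() gets 9, second next() gets the second value, third next() yields 19.
Therefore ans = 19.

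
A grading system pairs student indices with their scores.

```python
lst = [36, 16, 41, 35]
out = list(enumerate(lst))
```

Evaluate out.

Step 1: enumerate pairs each element with its index:
  (0, 36)
  (1, 16)
  (2, 41)
  (3, 35)
Therefore out = [(0, 36), (1, 16), (2, 41), (3, 35)].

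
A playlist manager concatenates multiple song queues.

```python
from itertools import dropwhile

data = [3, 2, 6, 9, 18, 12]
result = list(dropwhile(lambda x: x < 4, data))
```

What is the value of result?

Step 1: dropwhile drops elements while < 4:
  3 < 4: dropped
  2 < 4: dropped
  6: kept (dropping stopped)
Step 2: Remaining elements kept regardless of condition.
Therefore result = [6, 9, 18, 12].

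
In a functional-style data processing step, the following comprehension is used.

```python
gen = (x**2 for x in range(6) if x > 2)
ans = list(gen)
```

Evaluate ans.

Step 1: For range(6), keep x > 2, then square:
  x=0: 0 <= 2, excluded
  x=1: 1 <= 2, excluded
  x=2: 2 <= 2, excluded
  x=3: 3 > 2, yield 3**2 = 9
  x=4: 4 > 2, yield 4**2 = 16
  x=5: 5 > 2, yield 5**2 = 25
Therefore ans = [9, 16, 25].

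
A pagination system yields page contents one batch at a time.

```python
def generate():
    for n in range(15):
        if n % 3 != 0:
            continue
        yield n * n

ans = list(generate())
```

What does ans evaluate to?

Step 1: Only yield n**2 when n is divisible by 3:
  n=0: 0 % 3 == 0, yield 0**2 = 0
  n=3: 3 % 3 == 0, yield 3**2 = 9
  n=6: 6 % 3 == 0, yield 6**2 = 36
  n=9: 9 % 3 == 0, yield 9**2 = 81
  n=12: 12 % 3 == 0, yield 12**2 = 144
Therefore ans = [0, 9, 36, 81, 144].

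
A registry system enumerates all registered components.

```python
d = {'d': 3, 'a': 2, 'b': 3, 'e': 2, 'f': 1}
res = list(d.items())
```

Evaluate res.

Step 1: d.items() returns (key, value) pairs in insertion order.
Therefore res = [('d', 3), ('a', 2), ('b', 3), ('e', 2), ('f', 1)].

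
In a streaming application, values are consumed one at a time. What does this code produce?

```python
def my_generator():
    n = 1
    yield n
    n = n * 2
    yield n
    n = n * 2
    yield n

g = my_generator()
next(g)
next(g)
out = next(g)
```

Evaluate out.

Step 1: Trace through generator execution:
  Yield 1: n starts at 1, yield 1
  Yield 2: n = 1 * 2 = 2, yield 2
  Yield 3: n = 2 * 2 = 4, yield 4
Step 2: First next() gets 1, second next() gets the second value, third next() yields 4.
Therefore out = 4.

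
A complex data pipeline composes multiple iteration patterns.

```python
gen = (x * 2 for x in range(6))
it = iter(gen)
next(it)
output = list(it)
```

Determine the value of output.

Step 1: Generator produces [0, 2, 4, 6, 8, 10].
Step 2: next(it) consumes first element (0).
Step 3: list(it) collects remaining: [2, 4, 6, 8, 10].
Therefore output = [2, 4, 6, 8, 10].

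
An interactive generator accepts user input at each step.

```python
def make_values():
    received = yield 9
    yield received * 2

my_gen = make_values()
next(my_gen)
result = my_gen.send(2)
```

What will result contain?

Step 1: next(my_gen) advances to first yield, producing 9.
Step 2: send(2) resumes, received = 2.
Step 3: yield received * 2 = 2 * 2 = 4.
Therefore result = 4.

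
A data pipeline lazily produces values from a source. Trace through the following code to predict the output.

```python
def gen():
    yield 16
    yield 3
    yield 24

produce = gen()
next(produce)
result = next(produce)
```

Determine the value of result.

Step 1: gen() creates a generator.
Step 2: next(produce) yields 16 (consumed and discarded).
Step 3: next(produce) yields 3, assigned to result.
Therefore result = 3.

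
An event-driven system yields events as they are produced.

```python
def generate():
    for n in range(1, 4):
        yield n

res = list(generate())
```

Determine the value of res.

Step 1: The generator yields each value from range(1, 4).
Step 2: list() consumes all yields: [1, 2, 3].
Therefore res = [1, 2, 3].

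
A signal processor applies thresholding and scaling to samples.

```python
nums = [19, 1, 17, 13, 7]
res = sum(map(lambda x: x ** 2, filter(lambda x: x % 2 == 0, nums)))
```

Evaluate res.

Step 1: Filter even numbers from [19, 1, 17, 13, 7]: []
Step 2: Square each: []
Step 3: Sum = 0.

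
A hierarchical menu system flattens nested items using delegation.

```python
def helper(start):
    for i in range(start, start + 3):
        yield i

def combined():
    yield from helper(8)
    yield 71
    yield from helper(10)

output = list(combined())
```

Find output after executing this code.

Step 1: combined() delegates to helper(8):
  yield 8
  yield 9
  yield 10
Step 2: yield 71
Step 3: Delegates to helper(10):
  yield 10
  yield 11
  yield 12
Therefore output = [8, 9, 10, 71, 10, 11, 12].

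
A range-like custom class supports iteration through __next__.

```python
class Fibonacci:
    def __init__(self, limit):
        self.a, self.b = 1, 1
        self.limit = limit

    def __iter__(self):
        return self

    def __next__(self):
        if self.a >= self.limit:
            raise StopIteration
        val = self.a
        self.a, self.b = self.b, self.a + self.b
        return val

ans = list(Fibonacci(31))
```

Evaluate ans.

Step 1: Fibonacci-like sequence (a=1, b=1) until >= 31:
  Yield 1, then a,b = 1,2
  Yield 1, then a,b = 2,3
  Yield 2, then a,b = 3,5
  Yield 3, then a,b = 5,8
  Yield 5, then a,b = 8,13
  Yield 8, then a,b = 13,21
  Yield 13, then a,b = 21,34
  Yield 21, then a,b = 34,55
Step 2: 34 >= 31, stop.
Therefore ans = [1, 1, 2, 3, 5, 8, 13, 21].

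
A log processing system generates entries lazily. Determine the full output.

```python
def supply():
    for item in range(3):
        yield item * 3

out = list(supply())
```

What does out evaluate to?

Step 1: For each item in range(3), yield item * 3:
  item=0: yield 0 * 3 = 0
  item=1: yield 1 * 3 = 3
  item=2: yield 2 * 3 = 6
Therefore out = [0, 3, 6].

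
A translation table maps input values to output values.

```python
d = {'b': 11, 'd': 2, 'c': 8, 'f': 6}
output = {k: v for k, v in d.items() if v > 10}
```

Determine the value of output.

Step 1: Filter items where value > 10:
  'b': 11 > 10: kept
  'd': 2 <= 10: removed
  'c': 8 <= 10: removed
  'f': 6 <= 10: removed
Therefore output = {'b': 11}.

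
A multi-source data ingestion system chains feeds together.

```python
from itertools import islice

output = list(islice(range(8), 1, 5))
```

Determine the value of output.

Step 1: islice(range(8), 1, 5) takes elements at indices [1, 5).
Step 2: Elements: [1, 2, 3, 4].
Therefore output = [1, 2, 3, 4].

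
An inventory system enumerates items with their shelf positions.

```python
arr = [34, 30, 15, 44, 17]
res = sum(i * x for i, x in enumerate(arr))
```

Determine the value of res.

Step 1: Compute i * x for each (i, x) in enumerate([34, 30, 15, 44, 17]):
  i=0, x=34: 0*34 = 0
  i=1, x=30: 1*30 = 30
  i=2, x=15: 2*15 = 30
  i=3, x=44: 3*44 = 132
  i=4, x=17: 4*17 = 68
Step 2: sum = 0 + 30 + 30 + 132 + 68 = 260.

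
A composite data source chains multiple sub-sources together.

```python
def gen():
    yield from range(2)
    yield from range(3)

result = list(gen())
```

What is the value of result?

Step 1: Trace yields in order:
  yield 0
  yield 1
  yield 0
  yield 1
  yield 2
Therefore result = [0, 1, 0, 1, 2].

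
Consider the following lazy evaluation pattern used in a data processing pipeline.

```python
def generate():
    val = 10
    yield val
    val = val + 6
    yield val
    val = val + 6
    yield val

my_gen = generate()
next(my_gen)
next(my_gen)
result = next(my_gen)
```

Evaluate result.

Step 1: Trace through generator execution:
  Yield 1: val starts at 10, yield 10
  Yield 2: val = 10 + 6 = 16, yield 16
  Yield 3: val = 16 + 6 = 22, yield 22
Step 2: First next() gets 10, second next() gets the second value, third next() yields 22.
Therefore result = 22.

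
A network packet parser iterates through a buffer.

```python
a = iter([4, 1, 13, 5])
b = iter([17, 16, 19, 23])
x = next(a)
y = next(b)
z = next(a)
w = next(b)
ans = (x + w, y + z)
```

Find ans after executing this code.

Step 1: a iterates [4, 1, 13, 5], b iterates [17, 16, 19, 23].
Step 2: x = next(a) = 4, y = next(b) = 17.
Step 3: z = next(a) = 1, w = next(b) = 16.
Step 4: ans = (4 + 16, 17 + 1) = (20, 18).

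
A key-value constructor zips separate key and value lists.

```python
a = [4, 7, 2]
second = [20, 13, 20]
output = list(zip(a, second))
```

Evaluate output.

Step 1: zip pairs elements at same index:
  Index 0: (4, 20)
  Index 1: (7, 13)
  Index 2: (2, 20)
Therefore output = [(4, 20), (7, 13), (2, 20)].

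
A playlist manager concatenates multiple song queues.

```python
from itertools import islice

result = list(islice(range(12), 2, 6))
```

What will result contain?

Step 1: islice(range(12), 2, 6) takes elements at indices [2, 6).
Step 2: Elements: [2, 3, 4, 5].
Therefore result = [2, 3, 4, 5].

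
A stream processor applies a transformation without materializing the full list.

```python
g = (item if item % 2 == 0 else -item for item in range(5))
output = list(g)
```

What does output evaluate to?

Step 1: For each item in range(5), yield item if even, else -item:
  item=0: even, yield 0
  item=1: odd, yield -1
  item=2: even, yield 2
  item=3: odd, yield -3
  item=4: even, yield 4
Therefore output = [0, -1, 2, -3, 4].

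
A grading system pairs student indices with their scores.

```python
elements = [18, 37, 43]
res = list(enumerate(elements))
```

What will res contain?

Step 1: enumerate pairs each element with its index:
  (0, 18)
  (1, 37)
  (2, 43)
Therefore res = [(0, 18), (1, 37), (2, 43)].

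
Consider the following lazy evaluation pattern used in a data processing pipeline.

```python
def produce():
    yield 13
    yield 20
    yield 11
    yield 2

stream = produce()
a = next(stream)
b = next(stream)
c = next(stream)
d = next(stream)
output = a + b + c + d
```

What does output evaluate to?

Step 1: Create generator and consume all values:
  a = next(stream) = 13
  b = next(stream) = 20
  c = next(stream) = 11
  d = next(stream) = 2
Step 2: output = 13 + 20 + 11 + 2 = 46.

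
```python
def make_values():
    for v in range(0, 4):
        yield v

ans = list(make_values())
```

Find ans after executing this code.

Step 1: The generator yields each value from range(0, 4).
Step 2: list() consumes all yields: [0, 1, 2, 3].
Therefore ans = [0, 1, 2, 3].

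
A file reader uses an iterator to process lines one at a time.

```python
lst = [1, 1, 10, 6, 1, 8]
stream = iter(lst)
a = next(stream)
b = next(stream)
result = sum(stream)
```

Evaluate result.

Step 1: Create iterator over [1, 1, 10, 6, 1, 8].
Step 2: a = next() = 1, b = next() = 1.
Step 3: sum() of remaining [10, 6, 1, 8] = 25.
Therefore result = 25.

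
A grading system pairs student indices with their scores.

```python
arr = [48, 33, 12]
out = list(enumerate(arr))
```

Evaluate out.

Step 1: enumerate pairs each element with its index:
  (0, 48)
  (1, 33)
  (2, 12)
Therefore out = [(0, 48), (1, 33), (2, 12)].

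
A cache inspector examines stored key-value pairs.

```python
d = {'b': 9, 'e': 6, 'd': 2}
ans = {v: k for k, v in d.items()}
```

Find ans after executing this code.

Step 1: Invert dict (swap keys and values):
  'b': 9 -> 9: 'b'
  'e': 6 -> 6: 'e'
  'd': 2 -> 2: 'd'
Therefore ans = {9: 'b', 6: 'e', 2: 'd'}.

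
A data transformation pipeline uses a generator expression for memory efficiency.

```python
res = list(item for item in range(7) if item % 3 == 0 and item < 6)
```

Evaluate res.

Step 1: Filter range(7) where item % 3 == 0 and item < 6:
  item=0: both conditions met, included
  item=1: excluded (1 % 3 != 0)
  item=2: excluded (2 % 3 != 0)
  item=3: both conditions met, included
  item=4: excluded (4 % 3 != 0)
  item=5: excluded (5 % 3 != 0)
  item=6: excluded (6 >= 6)
Therefore res = [0, 3].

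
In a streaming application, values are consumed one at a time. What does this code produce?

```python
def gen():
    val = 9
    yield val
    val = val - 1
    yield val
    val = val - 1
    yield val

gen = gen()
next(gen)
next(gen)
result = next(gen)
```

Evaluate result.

Step 1: Trace through generator execution:
  Yield 1: val starts at 9, yield 9
  Yield 2: val = 9 - 1 = 8, yield 8
  Yield 3: val = 8 - 1 = 7, yield 7
Step 2: First next() gets 9, second next() gets the second value, third next() yields 7.
Therefore result = 7.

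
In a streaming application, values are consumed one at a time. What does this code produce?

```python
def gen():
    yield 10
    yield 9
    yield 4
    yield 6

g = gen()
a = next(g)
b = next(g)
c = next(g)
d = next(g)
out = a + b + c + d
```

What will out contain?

Step 1: Create generator and consume all values:
  a = next(g) = 10
  b = next(g) = 9
  c = next(g) = 4
  d = next(g) = 6
Step 2: out = 10 + 9 + 4 + 6 = 29.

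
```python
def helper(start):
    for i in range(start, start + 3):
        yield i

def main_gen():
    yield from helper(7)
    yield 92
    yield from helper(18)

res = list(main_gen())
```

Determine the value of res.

Step 1: main_gen() delegates to helper(7):
  yield 7
  yield 8
  yield 9
Step 2: yield 92
Step 3: Delegates to helper(18):
  yield 18
  yield 19
  yield 20
Therefore res = [7, 8, 9, 92, 18, 19, 20].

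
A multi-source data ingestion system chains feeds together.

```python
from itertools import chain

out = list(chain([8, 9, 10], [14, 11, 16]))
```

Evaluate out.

Step 1: chain() concatenates iterables: [8, 9, 10] + [14, 11, 16].
Therefore out = [8, 9, 10, 14, 11, 16].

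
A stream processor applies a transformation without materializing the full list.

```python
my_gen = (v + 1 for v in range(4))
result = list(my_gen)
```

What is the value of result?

Step 1: For each v in range(4), compute v+1:
  v=0: 0+1 = 1
  v=1: 1+1 = 2
  v=2: 2+1 = 3
  v=3: 3+1 = 4
Therefore result = [1, 2, 3, 4].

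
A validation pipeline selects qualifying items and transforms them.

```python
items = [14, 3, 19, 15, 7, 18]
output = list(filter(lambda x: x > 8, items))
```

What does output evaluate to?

Step 1: Filter elements > 8:
  14: kept
  3: removed
  19: kept
  15: kept
  7: removed
  18: kept
Therefore output = [14, 19, 15, 18].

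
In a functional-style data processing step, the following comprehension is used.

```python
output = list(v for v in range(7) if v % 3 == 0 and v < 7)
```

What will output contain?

Step 1: Filter range(7) where v % 3 == 0 and v < 7:
  v=0: both conditions met, included
  v=1: excluded (1 % 3 != 0)
  v=2: excluded (2 % 3 != 0)
  v=3: both conditions met, included
  v=4: excluded (4 % 3 != 0)
  v=5: excluded (5 % 3 != 0)
  v=6: both conditions met, included
Therefore output = [0, 3, 6].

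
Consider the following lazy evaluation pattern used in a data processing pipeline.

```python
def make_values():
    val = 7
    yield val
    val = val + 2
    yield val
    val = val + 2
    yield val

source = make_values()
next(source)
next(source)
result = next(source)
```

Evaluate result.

Step 1: Trace through generator execution:
  Yield 1: val starts at 7, yield 7
  Yield 2: val = 7 + 2 = 9, yield 9
  Yield 3: val = 9 + 2 = 11, yield 11
Step 2: First next() gets 7, second next() gets the second value, third next() yields 11.
Therefore result = 11.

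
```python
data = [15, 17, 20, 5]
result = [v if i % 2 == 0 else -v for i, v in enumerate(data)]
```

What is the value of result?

Step 1: For each (i, v), keep v if i is even, negate if odd:
  i=0 (even): keep 15
  i=1 (odd): negate to -17
  i=2 (even): keep 20
  i=3 (odd): negate to -5
Therefore result = [15, -17, 20, -5].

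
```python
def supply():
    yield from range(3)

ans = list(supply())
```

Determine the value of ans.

Step 1: yield from delegates to the iterable, yielding each element.
Step 2: Collected values: [0, 1, 2].
Therefore ans = [0, 1, 2].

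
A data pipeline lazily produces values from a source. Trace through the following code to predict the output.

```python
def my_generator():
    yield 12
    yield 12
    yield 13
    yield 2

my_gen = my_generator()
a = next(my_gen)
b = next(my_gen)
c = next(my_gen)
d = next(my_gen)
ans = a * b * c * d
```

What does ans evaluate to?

Step 1: Create generator and consume all values:
  a = next(my_gen) = 12
  b = next(my_gen) = 12
  c = next(my_gen) = 13
  d = next(my_gen) = 2
Step 2: ans = 12 * 12 * 13 * 2 = 3744.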